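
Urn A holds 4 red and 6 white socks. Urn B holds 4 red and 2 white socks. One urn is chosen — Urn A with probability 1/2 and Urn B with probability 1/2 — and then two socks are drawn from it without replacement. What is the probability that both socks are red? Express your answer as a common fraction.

From Urn A: P(both red) = (4/10)(3/9) = 2/15.
From Urn B: P(both red) = (4/6)(3/5) = 2/5.
Total probability = (1/2)(2/15) + (1/2)(2/5) = 4/15.

4/15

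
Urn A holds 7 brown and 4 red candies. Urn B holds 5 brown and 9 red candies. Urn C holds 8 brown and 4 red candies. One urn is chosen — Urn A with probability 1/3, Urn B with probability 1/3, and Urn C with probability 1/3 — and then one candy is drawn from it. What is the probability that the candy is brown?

From Urn A: P(brown) = 7/11.
From Urn B: P(brown) = 5/14.
From Urn C: P(brown) = 8/12.
Total probability = (1/3)(7/11) + (1/3)(5/14) + (1/3)(8/12) = 767/1386.

767/1386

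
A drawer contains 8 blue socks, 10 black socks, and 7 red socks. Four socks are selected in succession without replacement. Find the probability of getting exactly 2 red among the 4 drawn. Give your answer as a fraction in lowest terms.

3213/12650

One ordering (red drawn first) has probability 7/25 × 6/24 × 18/23 × 17/22 = 12852/303600 = 1071/25300.
There are C(4,2) = 6 such orderings, each equally likely, so P = 6 × 1071/25300 = 3213/12650.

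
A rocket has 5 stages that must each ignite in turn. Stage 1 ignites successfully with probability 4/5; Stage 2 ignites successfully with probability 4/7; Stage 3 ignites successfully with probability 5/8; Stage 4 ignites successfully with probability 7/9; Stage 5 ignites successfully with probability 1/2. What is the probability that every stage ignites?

Each stage is reached only if all earlier stages succeed, so
P = 4/5 × 4/7 × 5/8 × 7/9 × 1/2 = 560/5040 = 1/9.

1/9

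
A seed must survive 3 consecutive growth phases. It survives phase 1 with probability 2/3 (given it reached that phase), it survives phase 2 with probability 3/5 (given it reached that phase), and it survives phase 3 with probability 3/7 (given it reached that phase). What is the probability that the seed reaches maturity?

Multiplying along the chain,
P = 2/3 × 3/5 × 3/7 = 18/105 = 6/35.

6/35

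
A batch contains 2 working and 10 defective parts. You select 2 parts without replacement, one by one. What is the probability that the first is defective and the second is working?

Each draw changes the counts, so multiply the conditional probabilities along the sequence:
P = 10/12 × 2/11 = 20/132 = 5/33.

5/33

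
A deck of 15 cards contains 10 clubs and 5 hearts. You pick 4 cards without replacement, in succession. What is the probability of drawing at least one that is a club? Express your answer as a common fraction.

P(no clubs) = 5/15 × 4/14 × 3/13 × 2/12 = 120/32760 = 1/273.
P(at least one) = 1 − 1/273 = 272/273.

272/273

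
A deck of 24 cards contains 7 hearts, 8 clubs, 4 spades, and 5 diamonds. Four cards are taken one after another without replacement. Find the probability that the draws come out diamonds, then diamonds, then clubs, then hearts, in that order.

10/2277

Chain rule:
P = 5/24 × 4/23 × 8/22 × 7/21 = 1120/255024 = 10/2277.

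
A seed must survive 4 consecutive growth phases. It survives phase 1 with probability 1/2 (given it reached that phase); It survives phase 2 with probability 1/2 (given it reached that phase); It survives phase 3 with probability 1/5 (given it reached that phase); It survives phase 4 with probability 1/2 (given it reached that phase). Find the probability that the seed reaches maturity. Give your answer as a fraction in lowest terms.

The events are sequential, so multiply the conditional probabilities:
P = 1/2 × 1/2 × 1/5 × 1/2 = 1/40.

1/40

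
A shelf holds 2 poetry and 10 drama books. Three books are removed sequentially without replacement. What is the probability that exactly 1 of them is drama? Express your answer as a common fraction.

One ordering (drama drawn first) has probability 10/12 × 2/11 × 1/10 = 20/1320 = 1/66.
There are C(3,1) = 3 such orderings, each equally likely, so P = 3 × 1/66 = 1/22.

1/22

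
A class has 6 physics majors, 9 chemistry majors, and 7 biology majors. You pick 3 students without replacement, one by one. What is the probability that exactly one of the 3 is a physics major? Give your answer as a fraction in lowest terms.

36/77

One ordering (a physics major drawn first) has probability 6/22 × 16/21 × 15/20 = 1440/9240 = 12/77.
There are C(3,1) = 3 such orderings, each equally likely, so P = 3 × 12/77 = 36/77.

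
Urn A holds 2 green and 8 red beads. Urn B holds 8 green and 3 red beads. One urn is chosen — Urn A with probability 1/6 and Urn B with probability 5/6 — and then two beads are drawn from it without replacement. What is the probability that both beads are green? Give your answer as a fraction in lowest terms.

From Urn A: P(both green) = (2/10)(1/9) = 1/45.
From Urn B: P(both green) = (8/11)(7/10) = 28/55.
Total probability = (1/6)(1/45) + (5/6)(28/55) = 1271/2970.

1271/2970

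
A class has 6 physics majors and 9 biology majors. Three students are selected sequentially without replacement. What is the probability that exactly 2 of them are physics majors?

One ordering (physics majors drawn first) has probability 6/15 × 5/14 × 9/13 = 270/2730 = 9/91.
There are C(3,2) = 3 such orderings, each equally likely, so P = 3 × 9/91 = 27/91.

27/91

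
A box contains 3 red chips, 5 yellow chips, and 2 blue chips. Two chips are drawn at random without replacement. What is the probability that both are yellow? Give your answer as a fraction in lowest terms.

P = 5/10 × 4/9 = 20/90 = 2/9.

2/9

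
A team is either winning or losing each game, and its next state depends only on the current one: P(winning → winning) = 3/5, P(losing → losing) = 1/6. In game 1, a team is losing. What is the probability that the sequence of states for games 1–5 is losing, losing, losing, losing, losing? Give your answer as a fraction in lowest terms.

Game 1 is given. For each transition, use the conditional probability from the current state:
P(losing | losing) = 1/6; P(losing | losing) = 1/6; P(losing | losing) = 1/6; P(losing | losing) = 1/6.
P = 1/6 × 1/6 × 1/6 × 1/6 = 1/1296.

1/1296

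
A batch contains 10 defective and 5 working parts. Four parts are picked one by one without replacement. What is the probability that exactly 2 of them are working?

30/91

One ordering (working drawn first) has probability 5/15 × 4/14 × 10/13 × 9/12 = 1800/32760 = 5/91.
There are C(4,2) = 6 such orderings, each equally likely, so P = 6 × 5/91 = 30/91.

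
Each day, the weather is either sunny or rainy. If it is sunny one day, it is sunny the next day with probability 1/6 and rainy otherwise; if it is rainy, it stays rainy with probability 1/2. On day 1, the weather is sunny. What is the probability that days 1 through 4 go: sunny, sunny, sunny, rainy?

Day 1 is given. For each transition, use the conditional probability from the current state:
P(sunny | sunny) = 1/6; P(sunny | sunny) = 1/6; P(rainy | sunny) = 5/6.
P = 1/6 × 1/6 × 5/6 = 5/216.

5/216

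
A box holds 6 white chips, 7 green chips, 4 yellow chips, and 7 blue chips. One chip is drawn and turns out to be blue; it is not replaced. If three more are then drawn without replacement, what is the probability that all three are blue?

With the first chip removed, 6 blue remain out of 23.
P = 6/23 × 5/22 × 4/21 = 120/10626 = 20/1771.

20/1771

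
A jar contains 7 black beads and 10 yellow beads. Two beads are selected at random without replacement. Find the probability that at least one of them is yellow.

P(no yellow) = 7/17 × 6/16 = 42/272 = 21/136.
P(at least one) = 1 − 21/136 = 115/136.

115/136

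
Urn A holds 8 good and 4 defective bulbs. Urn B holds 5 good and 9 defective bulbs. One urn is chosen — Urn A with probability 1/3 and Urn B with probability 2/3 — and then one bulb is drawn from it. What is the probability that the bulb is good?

29/63

From Urn A: P(good) = 8/12.
From Urn B: P(good) = 5/14.
Total probability = (1/3)(8/12) + (2/3)(5/14) = 29/63.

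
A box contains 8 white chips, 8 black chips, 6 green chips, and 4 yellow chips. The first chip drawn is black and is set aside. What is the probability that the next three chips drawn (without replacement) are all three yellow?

1/575

After the first draw, 4 of the remaining 25 chips are yellow.
P = 4/25 × 3/24 × 2/23 = 24/13800 = 1/575.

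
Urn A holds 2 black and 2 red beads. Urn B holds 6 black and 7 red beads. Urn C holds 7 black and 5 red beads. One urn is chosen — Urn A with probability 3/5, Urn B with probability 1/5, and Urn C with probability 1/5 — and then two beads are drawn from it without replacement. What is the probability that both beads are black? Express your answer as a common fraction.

From Urn A: P(both black) = (2/4)(1/3) = 1/6.
From Urn B: P(both black) = (6/13)(5/12) = 5/26.
From Urn C: P(both black) = (7/12)(6/11) = 7/22.
Total probability = (3/5)(1/6) + (1/5)(5/26) + (1/5)(7/22) = 289/1430.

289/1430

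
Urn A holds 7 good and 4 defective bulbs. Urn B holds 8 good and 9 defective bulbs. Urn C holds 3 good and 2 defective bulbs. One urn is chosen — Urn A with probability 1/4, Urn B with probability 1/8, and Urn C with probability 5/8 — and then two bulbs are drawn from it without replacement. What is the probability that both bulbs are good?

From Urn A: P(both good) = (7/11)(6/10) = 21/55.
From Urn B: P(both good) = (8/17)(7/16) = 7/34.
From Urn C: P(both good) = (3/5)(2/4) = 3/10.
Total probability = (1/4)(21/55) + (1/8)(7/34) + (5/8)(3/10) = 2309/7480.

2309/7480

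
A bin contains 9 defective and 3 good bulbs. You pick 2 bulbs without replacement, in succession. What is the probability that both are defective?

6/11

P(all defective) = 9/12 × 8/11 = 72/132 = 6/11.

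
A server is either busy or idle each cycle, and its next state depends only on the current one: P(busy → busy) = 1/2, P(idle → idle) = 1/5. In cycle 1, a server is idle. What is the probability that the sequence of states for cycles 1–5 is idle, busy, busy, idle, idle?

1/25

Cycle 1 is given. For each transition, use the conditional probability from the current state:
P(busy | idle) = 4/5; P(busy | busy) = 1/2; P(idle | busy) = 1/2; P(idle | idle) = 1/5.
P = 4/5 × 1/2 × 1/2 × 1/5 = 4/100 = 1/25.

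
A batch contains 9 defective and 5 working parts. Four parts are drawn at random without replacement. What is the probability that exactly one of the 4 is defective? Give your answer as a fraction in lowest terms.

90/1001

One ordering (defective drawn first) has probability 9/14 × 5/13 × 4/12 × 3/11 = 540/24024 = 45/2002.
There are C(4,1) = 4 such orderings, each equally likely, so P = 4 × 45/2002 = 90/1001.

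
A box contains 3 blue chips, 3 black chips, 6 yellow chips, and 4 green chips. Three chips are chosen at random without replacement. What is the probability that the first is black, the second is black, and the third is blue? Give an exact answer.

3/560

Chain rule:
P = 3/16 × 2/15 × 3/14 = 18/3360 = 3/560.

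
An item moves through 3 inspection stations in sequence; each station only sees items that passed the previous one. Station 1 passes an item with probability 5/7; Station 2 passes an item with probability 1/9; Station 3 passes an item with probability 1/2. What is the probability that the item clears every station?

Each stage is reached only if all earlier stages succeed, so
P = 5/7 × 1/9 × 1/2 = 5/126.

5/126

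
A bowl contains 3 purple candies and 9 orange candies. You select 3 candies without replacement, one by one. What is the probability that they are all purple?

1/220

P(all purple) = 3/12 × 2/11 × 1/10 = 6/1320 = 1/220.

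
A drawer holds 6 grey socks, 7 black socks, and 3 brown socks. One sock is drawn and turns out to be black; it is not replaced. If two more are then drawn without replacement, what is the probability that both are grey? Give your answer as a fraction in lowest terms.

With the first sock removed, 6 grey remain out of 15.
P = 6/15 × 5/14 = 30/210 = 1/7.

1/7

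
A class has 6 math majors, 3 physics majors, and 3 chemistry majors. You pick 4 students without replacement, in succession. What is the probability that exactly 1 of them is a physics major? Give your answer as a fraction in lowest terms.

One ordering (a physics major drawn first) has probability 3/12 × 9/11 × 8/10 × 7/9 = 1512/11880 = 7/55.
There are C(4,1) = 4 such orderings, each equally likely, so P = 4 × 7/55 = 28/55.

28/55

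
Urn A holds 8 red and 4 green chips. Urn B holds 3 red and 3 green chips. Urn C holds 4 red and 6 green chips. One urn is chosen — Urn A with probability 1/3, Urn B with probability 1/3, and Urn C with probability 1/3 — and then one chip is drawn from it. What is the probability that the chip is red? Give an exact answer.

From Urn A: P(red) = 8/12.
From Urn B: P(red) = 3/6.
From Urn C: P(red) = 4/10.
Total probability = (1/3)(8/12) + (1/3)(3/6) + (1/3)(4/10) = 47/90.

47/90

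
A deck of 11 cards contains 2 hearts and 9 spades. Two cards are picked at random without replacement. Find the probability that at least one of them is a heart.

19/55

P(no hearts) = 9/11 × 8/10 = 72/110 = 36/55.
P(at least one) = 1 − 36/55 = 19/55.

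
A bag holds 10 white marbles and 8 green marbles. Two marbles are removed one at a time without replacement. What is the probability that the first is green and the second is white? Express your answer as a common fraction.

Chain rule:
P = 8/18 × 10/17 = 80/306 = 40/153.

40/153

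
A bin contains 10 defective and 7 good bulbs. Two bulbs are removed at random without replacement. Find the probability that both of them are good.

P(all good) = 7/17 × 6/16 = 42/272 = 21/136.

21/136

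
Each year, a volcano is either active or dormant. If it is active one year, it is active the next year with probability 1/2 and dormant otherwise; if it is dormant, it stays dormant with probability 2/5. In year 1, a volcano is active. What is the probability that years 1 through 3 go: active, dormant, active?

3/10

Year 1 is given. For each transition, use the conditional probability from the current state:
P(dormant | active) = 1/2; P(active | dormant) = 3/5.
P = 1/2 × 3/5 = 3/10.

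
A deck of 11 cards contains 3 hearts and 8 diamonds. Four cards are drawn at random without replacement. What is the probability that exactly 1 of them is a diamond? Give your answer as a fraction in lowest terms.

4/165

One ordering (a diamond drawn first) has probability 8/11 × 3/10 × 2/9 × 1/8 = 48/7920 = 1/165.
There are C(4,1) = 4 such orderings, each equally likely, so P = 4 × 1/165 = 4/165.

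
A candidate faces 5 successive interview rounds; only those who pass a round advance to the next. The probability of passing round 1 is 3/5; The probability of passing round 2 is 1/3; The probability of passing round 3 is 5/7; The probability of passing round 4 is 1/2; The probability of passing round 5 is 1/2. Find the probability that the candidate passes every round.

1/28

The events are sequential, so multiply the conditional probabilities:
P = 3/5 × 1/3 × 5/7 × 1/2 × 1/2 = 15/420 = 1/28.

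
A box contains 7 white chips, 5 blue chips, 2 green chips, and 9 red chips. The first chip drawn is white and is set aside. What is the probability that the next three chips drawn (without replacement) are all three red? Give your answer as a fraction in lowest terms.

After the first draw, 9 of the remaining 22 chips are red.
P = 9/22 × 8/21 × 7/20 = 504/9240 = 3/55.

3/55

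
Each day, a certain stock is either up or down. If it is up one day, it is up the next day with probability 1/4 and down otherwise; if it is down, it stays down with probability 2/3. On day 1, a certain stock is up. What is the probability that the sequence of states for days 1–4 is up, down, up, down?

Day 1 is given. For each transition, use the conditional probability from the current state:
P(down | up) = 3/4; P(up | down) = 1/3; P(down | up) = 3/4.
P = 3/4 × 1/3 × 3/4 = 9/48 = 3/16.

3/16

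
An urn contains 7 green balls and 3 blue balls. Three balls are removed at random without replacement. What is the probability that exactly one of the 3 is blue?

One ordering (blue drawn first) has probability 3/10 × 7/9 × 6/8 = 126/720 = 7/40.
There are C(3,1) = 3 such orderings, each equally likely, so P = 3 × 7/40 = 21/40.

21/40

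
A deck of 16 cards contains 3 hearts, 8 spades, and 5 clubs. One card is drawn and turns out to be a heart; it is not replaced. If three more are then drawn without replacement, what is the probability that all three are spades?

8/65

With the first card removed, 8 spades remain out of 15.
P = 8/15 × 7/14 × 6/13 = 336/2730 = 8/65.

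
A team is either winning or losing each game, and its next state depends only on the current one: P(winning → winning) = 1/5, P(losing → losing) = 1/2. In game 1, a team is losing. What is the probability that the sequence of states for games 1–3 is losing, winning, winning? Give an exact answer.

1/10

Game 1 is given. For each transition, use the conditional probability from the current state:
P(winning | losing) = 1/2; P(winning | winning) = 1/5.
P = 1/2 × 1/5 = 1/10.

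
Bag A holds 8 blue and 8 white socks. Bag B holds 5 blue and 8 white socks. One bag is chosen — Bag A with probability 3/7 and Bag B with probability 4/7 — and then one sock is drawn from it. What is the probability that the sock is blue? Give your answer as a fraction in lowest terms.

79/182

From Bag A: P(blue) = 8/16.
From Bag B: P(blue) = 5/13.
Total probability = (3/7)(8/16) + (4/7)(5/13) = 79/182.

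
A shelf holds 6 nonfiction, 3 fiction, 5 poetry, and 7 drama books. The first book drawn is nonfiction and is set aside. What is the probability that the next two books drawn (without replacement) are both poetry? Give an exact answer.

After the first draw, 5 of the remaining 20 books are poetry.
P = 5/20 × 4/19 = 20/380 = 1/19.

1/19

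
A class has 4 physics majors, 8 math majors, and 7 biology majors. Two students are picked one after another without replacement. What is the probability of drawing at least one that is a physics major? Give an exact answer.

22/57

P(no physics majors) = 15/19 × 14/18 = 210/342 = 35/57.
P(at least one) = 1 − 35/57 = 22/57.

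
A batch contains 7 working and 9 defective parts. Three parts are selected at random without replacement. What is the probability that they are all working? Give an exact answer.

1/16

P(all working) = 7/16 × 6/15 × 5/14 = 210/3360 = 1/16.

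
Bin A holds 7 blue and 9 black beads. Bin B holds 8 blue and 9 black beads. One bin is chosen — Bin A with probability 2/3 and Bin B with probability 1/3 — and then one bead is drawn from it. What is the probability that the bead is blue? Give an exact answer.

61/136

From Bin A: P(blue) = 7/16.
From Bin B: P(blue) = 8/17.
Total probability = (2/3)(7/16) + (1/3)(8/17) = 61/136.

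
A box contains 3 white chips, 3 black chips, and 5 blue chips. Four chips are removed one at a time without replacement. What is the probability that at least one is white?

P(no white) = 8/11 × 7/10 × 6/9 × 5/8 = 1680/7920 = 7/33.
P(at least one) = 1 − 7/33 = 26/33.

26/33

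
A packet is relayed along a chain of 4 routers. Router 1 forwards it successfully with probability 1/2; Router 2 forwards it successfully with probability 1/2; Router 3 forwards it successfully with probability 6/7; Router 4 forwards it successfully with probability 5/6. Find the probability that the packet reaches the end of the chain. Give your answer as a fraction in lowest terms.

Each stage is reached only if all earlier stages succeed, so
P = 1/2 × 1/2 × 6/7 × 5/6 = 30/168 = 5/28.

5/28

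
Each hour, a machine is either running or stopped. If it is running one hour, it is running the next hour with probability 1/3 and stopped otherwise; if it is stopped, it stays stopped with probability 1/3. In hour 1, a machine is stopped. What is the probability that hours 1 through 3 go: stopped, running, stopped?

Hour 1 is given. For each transition, use the conditional probability from the current state:
P(running | stopped) = 2/3; P(stopped | running) = 2/3.
P = 2/3 × 2/3 = 4/9.

4/9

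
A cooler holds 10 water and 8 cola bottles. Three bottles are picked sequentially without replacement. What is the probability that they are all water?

5/34

P(all water) = 10/18 × 9/17 × 8/16 = 720/4896 = 5/34.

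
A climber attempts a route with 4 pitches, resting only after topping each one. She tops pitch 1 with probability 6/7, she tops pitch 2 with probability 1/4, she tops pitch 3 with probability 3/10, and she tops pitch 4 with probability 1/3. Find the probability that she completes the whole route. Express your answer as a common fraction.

The events are sequential, so multiply the conditional probabilities:
P = 6/7 × 1/4 × 3/10 × 1/3 = 18/840 = 3/140.

3/140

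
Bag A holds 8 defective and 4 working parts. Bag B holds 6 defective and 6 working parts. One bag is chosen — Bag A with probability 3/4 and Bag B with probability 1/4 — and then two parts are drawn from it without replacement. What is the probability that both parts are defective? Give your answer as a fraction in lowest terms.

3/8

From Bag A: P(both defective) = (8/12)(7/11) = 14/33.
From Bag B: P(both defective) = (6/12)(5/11) = 5/22.
Total probability = (3/4)(14/33) + (1/4)(5/22) = 3/8.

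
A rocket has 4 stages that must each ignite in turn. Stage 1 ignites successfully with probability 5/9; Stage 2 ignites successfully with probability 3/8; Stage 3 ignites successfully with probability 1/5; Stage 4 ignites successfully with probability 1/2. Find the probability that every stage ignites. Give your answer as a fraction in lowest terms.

1/48

Multiplying along the chain,
P = 5/9 × 3/8 × 1/5 × 1/2 = 15/720 = 1/48.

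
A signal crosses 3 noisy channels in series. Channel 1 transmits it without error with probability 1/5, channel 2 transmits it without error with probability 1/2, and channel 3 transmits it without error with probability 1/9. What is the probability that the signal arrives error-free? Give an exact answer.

1/90

Each stage is reached only if all earlier stages succeed, so
P = 1/5 × 1/2 × 1/9 = 1/90.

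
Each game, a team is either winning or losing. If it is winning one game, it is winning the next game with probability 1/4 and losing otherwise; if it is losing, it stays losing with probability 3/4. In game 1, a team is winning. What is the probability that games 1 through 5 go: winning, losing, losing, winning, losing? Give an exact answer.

27/256

Game 1 is given. For each transition, use the conditional probability from the current state:
P(losing | winning) = 3/4; P(losing | losing) = 3/4; P(winning | losing) = 1/4; P(losing | winning) = 3/4.
P = 3/4 × 3/4 × 1/4 × 3/4 = 27/256.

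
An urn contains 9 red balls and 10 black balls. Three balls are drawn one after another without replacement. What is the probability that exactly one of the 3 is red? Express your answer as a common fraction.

135/323

One ordering (red drawn first) has probability 9/19 × 10/18 × 9/17 = 810/5814 = 45/323.
There are C(3,1) = 3 such orderings, each equally likely, so P = 3 × 45/323 = 135/323.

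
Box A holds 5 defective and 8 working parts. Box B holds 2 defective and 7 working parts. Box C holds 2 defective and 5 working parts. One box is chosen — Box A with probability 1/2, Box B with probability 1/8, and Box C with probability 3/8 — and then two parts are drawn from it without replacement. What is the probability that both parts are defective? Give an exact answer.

2239/26208

From Box A: P(both defective) = (5/13)(4/12) = 5/39.
From Box B: P(both defective) = (2/9)(1/8) = 1/36.
From Box C: P(both defective) = (2/7)(1/6) = 1/21.
Total probability = (1/2)(5/39) + (1/8)(1/36) + (3/8)(1/21) = 2239/26208.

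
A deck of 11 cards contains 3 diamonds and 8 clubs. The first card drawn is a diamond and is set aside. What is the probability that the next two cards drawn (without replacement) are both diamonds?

1/45

After the first draw, 2 of the remaining 10 cards are diamonds.
P = 2/10 × 1/9 = 2/90 = 1/45.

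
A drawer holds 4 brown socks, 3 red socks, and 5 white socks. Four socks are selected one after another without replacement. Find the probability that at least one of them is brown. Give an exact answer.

85/99

P(no brown) = 8/12 × 7/11 × 6/10 × 5/9 = 1680/11880 = 14/99.
P(at least one) = 1 − 14/99 = 85/99.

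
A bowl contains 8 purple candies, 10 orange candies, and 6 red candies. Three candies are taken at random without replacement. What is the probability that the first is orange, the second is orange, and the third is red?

Multiply the probability of each draw given the previous ones:
P = 10/24 × 9/23 × 6/22 = 540/12144 = 45/1012.

45/1012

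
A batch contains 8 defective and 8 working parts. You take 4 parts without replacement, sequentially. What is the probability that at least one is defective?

25/26

P(no defective) = 8/16 × 7/15 × 6/14 × 5/13 = 1680/43680 = 1/26.
P(at least one) = 1 − 1/26 = 25/26.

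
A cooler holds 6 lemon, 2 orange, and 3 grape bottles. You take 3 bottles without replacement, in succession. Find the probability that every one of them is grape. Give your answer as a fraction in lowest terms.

P(every draw is grape) = 3/11 × 2/10 × 1/9 = 6/990 = 1/165.

1/165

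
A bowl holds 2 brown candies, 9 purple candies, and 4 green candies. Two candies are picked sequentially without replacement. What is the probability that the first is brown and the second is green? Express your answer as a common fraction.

Each draw changes the counts, so multiply the conditional probabilities along the sequence:
P = 2/15 × 4/14 = 8/210 = 4/105.

4/105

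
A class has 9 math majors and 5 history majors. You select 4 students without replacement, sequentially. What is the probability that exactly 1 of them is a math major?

One ordering (a math major drawn first) has probability 9/14 × 5/13 × 4/12 × 3/11 = 540/24024 = 45/2002.
There are C(4,1) = 4 such orderings, each equally likely, so P = 4 × 45/2002 = 90/1001.

90/1001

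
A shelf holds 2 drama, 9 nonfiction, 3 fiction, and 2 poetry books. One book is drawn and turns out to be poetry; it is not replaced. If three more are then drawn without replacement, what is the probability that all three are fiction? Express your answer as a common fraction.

1/455

After the first draw, 3 of the remaining 15 books are fiction.
P = 3/15 × 2/14 × 1/13 = 6/2730 = 1/455.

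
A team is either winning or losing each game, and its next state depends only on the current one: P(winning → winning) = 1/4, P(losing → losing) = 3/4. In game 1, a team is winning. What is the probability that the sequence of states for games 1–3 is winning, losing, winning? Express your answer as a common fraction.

Game 1 is given. For each transition, use the conditional probability from the current state:
P(losing | winning) = 3/4; P(winning | losing) = 1/4.
P = 3/4 × 1/4 = 3/16.

3/16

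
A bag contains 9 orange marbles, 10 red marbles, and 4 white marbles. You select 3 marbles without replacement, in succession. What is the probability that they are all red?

P = 10/23 × 9/22 × 8/21 = 720/10626 = 120/1771.

120/1771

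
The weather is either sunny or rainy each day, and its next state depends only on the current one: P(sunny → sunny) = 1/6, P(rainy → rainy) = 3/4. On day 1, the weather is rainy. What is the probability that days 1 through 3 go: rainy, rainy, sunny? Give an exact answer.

3/16

Day 1 is given. For each transition, use the conditional probability from the current state:
P(rainy | rainy) = 3/4; P(sunny | rainy) = 1/4.
P = 3/4 × 1/4 = 3/16.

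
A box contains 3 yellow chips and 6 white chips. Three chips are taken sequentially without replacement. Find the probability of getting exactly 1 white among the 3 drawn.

3/14

One ordering (white drawn first) has probability 6/9 × 3/8 × 2/7 = 36/504 = 1/14.
There are C(3,1) = 3 such orderings, each equally likely, so P = 3 × 1/14 = 3/14.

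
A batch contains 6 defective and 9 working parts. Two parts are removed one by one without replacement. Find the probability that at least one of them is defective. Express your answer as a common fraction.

23/35

P(no defective) = 9/15 × 8/14 = 72/210 = 12/35.
P(at least one) = 1 − 12/35 = 23/35.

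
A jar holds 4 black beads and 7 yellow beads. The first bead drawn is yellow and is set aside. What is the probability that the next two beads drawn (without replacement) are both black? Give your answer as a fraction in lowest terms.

After the first draw, 4 of the remaining 10 beads are black.
P = 4/10 × 3/9 = 12/90 = 2/15.

2/15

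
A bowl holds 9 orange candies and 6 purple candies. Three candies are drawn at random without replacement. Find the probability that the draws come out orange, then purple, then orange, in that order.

Each draw changes the counts, so multiply the conditional probabilities along the sequence:
P = 9/15 × 6/14 × 8/13 = 432/2730 = 72/455.

72/455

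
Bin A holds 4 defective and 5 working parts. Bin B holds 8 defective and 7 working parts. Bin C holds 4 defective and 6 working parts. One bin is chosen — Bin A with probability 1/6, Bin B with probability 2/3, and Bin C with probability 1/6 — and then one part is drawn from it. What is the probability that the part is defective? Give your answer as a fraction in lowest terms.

67/135

From Bin A: P(defective) = 4/9.
From Bin B: P(defective) = 8/15.
From Bin C: P(defective) = 4/10.
Total probability = (1/6)(4/9) + (2/3)(8/15) + (1/6)(4/10) = 67/135.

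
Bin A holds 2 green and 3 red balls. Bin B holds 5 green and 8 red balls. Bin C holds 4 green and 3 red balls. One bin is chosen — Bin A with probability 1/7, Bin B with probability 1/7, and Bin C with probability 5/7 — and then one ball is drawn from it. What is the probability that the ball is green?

1657/3185

From Bin A: P(green) = 2/5.
From Bin B: P(green) = 5/13.
From Bin C: P(green) = 4/7.
Total probability = (1/7)(2/5) + (1/7)(5/13) + (5/7)(4/7) = 1657/3185.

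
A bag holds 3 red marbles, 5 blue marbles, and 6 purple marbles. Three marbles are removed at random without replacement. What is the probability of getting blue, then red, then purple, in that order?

15/364

Multiply the probability of each draw given the previous ones:
P = 5/14 × 3/13 × 6/12 = 90/2184 = 15/364.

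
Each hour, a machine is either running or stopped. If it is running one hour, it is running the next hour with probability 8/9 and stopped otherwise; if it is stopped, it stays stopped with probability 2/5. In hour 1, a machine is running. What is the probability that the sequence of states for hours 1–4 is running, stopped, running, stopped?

1/135

Hour 1 is given. For each transition, use the conditional probability from the current state:
P(stopped | running) = 1/9; P(running | stopped) = 3/5; P(stopped | running) = 1/9.
P = 1/9 × 3/5 × 1/9 = 3/405 = 1/135.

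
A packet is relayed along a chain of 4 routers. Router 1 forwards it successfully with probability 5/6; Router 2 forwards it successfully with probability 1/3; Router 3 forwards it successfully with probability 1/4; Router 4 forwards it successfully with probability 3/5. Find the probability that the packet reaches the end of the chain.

1/24

Multiplying along the chain,
P = 5/6 × 1/3 × 1/4 × 3/5 = 15/360 = 1/24.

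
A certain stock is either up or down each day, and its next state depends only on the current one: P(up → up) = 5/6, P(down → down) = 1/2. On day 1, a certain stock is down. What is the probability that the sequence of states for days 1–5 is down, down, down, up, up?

5/48

Day 1 is given. For each transition, use the conditional probability from the current state:
P(down | down) = 1/2; P(down | down) = 1/2; P(up | down) = 1/2; P(up | up) = 5/6.
P = 1/2 × 1/2 × 1/2 × 5/6 = 5/48.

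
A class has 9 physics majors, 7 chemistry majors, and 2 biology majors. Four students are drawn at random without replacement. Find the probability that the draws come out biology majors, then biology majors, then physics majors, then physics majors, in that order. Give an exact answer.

1/510

Each draw changes the counts, so multiply the conditional probabilities along the sequence:
P = 2/18 × 1/17 × 9/16 × 8/15 = 144/73440 = 1/510.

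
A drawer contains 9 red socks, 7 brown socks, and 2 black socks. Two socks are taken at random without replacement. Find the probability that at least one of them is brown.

P(no brown) = 11/18 × 10/17 = 110/306 = 55/153.
P(at least one) = 1 − 55/153 = 98/153.

98/153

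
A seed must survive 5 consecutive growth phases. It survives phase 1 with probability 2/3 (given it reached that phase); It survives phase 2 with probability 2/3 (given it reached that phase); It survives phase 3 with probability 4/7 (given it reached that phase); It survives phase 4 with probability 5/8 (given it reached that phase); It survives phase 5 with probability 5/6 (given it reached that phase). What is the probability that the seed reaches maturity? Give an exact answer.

25/189

The events are sequential, so multiply the conditional probabilities:
P = 2/3 × 2/3 × 4/7 × 5/8 × 5/6 = 400/3024 = 25/189.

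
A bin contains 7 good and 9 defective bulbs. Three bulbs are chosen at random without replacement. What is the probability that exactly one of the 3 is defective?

One ordering (defective drawn first) has probability 9/16 × 7/15 × 6/14 = 378/3360 = 9/80.
There are C(3,1) = 3 such orderings, each equally likely, so P = 3 × 9/80 = 27/80.

27/80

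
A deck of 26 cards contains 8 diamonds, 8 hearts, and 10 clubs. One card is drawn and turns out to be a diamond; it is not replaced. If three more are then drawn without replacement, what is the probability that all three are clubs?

6/115

After the first draw, 10 of the remaining 25 cards are clubs.
P = 10/25 × 9/24 × 8/23 = 720/13800 = 6/115.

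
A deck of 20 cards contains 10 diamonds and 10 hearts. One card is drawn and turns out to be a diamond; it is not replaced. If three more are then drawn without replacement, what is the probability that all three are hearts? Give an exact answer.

After the first draw, 10 of the remaining 19 cards are hearts.
P = 10/19 × 9/18 × 8/17 = 720/5814 = 40/323.

40/323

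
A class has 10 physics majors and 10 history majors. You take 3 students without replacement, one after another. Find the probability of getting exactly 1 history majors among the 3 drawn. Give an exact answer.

One ordering (a history major drawn first) has probability 10/20 × 10/19 × 9/18 = 900/6840 = 5/38.
There are C(3,1) = 3 such orderings, each equally likely, so P = 3 × 5/38 = 15/38.

15/38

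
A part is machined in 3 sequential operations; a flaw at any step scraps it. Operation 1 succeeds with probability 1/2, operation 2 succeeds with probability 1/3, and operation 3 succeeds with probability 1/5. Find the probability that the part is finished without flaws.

1/30

The events are sequential, so multiply the conditional probabilities:
P = 1/2 × 1/3 × 1/5 = 1/30.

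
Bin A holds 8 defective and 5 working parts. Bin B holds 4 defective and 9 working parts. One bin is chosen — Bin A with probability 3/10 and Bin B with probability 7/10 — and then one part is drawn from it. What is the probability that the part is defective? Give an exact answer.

From Bin A: P(defective) = 8/13.
From Bin B: P(defective) = 4/13.
Total probability = (3/10)(8/13) + (7/10)(4/13) = 2/5.

2/5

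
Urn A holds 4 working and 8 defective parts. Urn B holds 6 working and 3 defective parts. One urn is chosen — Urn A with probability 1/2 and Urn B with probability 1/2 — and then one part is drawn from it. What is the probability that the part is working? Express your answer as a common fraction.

From Urn A: P(working) = 4/12.
From Urn B: P(working) = 6/9.
Total probability = (1/2)(4/12) + (1/2)(6/9) = 1/2.

1/2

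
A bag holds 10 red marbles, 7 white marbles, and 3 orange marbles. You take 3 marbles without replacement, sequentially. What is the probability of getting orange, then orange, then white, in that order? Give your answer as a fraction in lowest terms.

7/1140

Multiply the probability of each draw given the previous ones:
P = 3/20 × 2/19 × 7/18 = 42/6840 = 7/1140.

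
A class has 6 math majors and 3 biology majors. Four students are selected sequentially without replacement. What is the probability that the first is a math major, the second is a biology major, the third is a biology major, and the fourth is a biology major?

Each draw changes the counts, so multiply the conditional probabilities along the sequence:
P = 6/9 × 3/8 × 2/7 × 1/6 = 36/3024 = 1/84.

1/84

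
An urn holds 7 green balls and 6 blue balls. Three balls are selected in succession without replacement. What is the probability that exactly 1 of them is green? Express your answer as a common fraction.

105/286

One ordering (green drawn first) has probability 7/13 × 6/12 × 5/11 = 210/1716 = 35/286.
There are C(3,1) = 3 such orderings, each equally likely, so P = 3 × 35/286 = 105/286.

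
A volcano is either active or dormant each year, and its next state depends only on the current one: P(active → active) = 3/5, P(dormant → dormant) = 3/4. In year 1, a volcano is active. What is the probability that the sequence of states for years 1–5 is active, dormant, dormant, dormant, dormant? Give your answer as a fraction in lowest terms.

Year 1 is given. For each transition, use the conditional probability from the current state:
P(dormant | active) = 2/5; P(dormant | dormant) = 3/4; P(dormant | dormant) = 3/4; P(dormant | dormant) = 3/4.
P = 2/5 × 3/4 × 3/4 × 3/4 = 54/320 = 27/160.

27/160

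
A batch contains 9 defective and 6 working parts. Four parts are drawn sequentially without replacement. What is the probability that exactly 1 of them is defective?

One ordering (defective drawn first) has probability 9/15 × 6/14 × 5/13 × 4/12 = 1080/32760 = 3/91.
There are C(4,1) = 4 such orderings, each equally likely, so P = 4 × 3/91 = 12/91.

12/91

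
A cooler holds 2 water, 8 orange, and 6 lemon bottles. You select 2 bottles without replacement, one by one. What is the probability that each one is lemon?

1/8

P(all lemon) = 6/16 × 5/15 = 30/240 = 1/8.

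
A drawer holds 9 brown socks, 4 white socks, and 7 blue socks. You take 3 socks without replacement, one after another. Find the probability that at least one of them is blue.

P(no blue) = 13/20 × 12/19 × 11/18 = 1716/6840 = 143/570.
P(at least one) = 1 − 143/570 = 427/570.

427/570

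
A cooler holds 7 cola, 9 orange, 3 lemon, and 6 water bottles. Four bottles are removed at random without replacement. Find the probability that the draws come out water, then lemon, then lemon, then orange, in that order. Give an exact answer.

Each draw changes the counts, so multiply the conditional probabilities along the sequence:
P = 6/25 × 3/24 × 2/23 × 9/22 = 324/303600 = 27/25300.

27/25300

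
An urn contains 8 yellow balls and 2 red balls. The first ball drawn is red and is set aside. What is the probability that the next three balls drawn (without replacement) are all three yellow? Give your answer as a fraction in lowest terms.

2/3

After the first draw, 8 of the remaining 9 balls are yellow.
P = 8/9 × 7/8 × 6/7 = 336/504 = 2/3.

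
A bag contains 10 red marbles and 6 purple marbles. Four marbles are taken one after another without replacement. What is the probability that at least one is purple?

23/26

P(no purple) = 10/16 × 9/15 × 8/14 × 7/13 = 5040/43680 = 3/26.
P(at least one) = 1 − 3/26 = 23/26.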